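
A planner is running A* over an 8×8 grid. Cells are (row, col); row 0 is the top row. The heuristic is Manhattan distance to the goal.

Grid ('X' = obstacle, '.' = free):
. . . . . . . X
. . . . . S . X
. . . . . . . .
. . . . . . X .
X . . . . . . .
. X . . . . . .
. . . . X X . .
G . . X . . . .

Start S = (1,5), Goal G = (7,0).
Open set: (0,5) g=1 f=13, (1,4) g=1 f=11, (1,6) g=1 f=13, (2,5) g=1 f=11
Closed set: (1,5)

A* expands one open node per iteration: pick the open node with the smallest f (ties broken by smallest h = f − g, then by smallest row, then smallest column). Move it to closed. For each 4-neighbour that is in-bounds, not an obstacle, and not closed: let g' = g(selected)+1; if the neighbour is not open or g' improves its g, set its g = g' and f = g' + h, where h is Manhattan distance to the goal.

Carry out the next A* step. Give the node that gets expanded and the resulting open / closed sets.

expanded=(1,4); open=[(0,4) g=2 f=13, (0,5) g=1 f=13, (1,3) g=2 f=11, (1,6) g=1 f=13, (2,4) g=2 f=11, (2,5) g=1 f=11]; closed=[(1,4), (1,5)]

step 1: expand (1,4) (f=11, h=10) → closed; open now [(0,4) g=2 f=13, (0,5) g=1 f=13, (1,3) g=2 f=11, (1,6) g=1 f=13, (2,4) g=2 f=11, (2,5) g=1 f=11]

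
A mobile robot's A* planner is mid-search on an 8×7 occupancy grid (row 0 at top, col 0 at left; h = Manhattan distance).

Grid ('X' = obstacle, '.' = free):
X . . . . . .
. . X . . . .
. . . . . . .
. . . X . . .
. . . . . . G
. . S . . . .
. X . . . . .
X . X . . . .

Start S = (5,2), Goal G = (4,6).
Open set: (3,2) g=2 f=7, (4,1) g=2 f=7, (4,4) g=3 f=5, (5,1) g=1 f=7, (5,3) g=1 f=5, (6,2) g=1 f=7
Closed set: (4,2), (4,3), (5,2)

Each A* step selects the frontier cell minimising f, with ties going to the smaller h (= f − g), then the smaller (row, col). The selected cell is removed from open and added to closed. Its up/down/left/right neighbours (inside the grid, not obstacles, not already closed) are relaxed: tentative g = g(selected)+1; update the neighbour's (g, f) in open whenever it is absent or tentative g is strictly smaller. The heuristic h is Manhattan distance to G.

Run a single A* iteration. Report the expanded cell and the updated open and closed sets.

expanded=(4,4); open=[(3,2) g=2 f=7, (3,4) g=4 f=7, (4,1) g=2 f=7, (4,5) g=4 f=5, (5,1) g=1 f=7, (5,3) g=1 f=5, (5,4) g=4 f=7, (6,2) g=1 f=7]; closed=[(4,2), (4,3), (4,4), (5,2)]

step 1: expand (4,4) (f=5, h=2) → closed; open now [(3,2) g=2 f=7, (3,4) g=4 f=7, (4,1) g=2 f=7, (4,5) g=4 f=5, (5,1) g=1 f=7, (5,3) g=1 f=5, (5,4) g=4 f=7, (6,2) g=1 f=7]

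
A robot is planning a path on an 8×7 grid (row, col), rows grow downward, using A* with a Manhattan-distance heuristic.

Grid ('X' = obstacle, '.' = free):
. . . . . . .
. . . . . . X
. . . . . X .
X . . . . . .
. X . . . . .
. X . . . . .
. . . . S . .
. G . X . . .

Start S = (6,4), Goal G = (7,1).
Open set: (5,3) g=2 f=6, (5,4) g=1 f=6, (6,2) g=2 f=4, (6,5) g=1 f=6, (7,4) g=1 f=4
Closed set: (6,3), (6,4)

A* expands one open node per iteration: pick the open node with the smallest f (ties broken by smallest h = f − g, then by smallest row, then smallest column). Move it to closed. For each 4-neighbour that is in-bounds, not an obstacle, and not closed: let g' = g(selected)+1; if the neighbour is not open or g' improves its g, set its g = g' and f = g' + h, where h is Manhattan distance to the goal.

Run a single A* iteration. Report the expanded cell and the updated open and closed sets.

step 1: expand (6,2) (f=4, h=2) → closed; open now [(5,2) g=3 f=6, (5,3) g=2 f=6, (5,4) g=1 f=6, (6,1) g=3 f=4, (6,5) g=1 f=6, (7,2) g=3 f=4, (7,4) g=1 f=4]

expanded=(6,2); open=[(5,2) g=3 f=6, (5,3) g=2 f=6, (5,4) g=1 f=6, (6,1) g=3 f=4, (6,5) g=1 f=6, (7,2) g=3 f=4, (7,4) g=1 f=4]; closed=[(6,2), (6,3), (6,4)]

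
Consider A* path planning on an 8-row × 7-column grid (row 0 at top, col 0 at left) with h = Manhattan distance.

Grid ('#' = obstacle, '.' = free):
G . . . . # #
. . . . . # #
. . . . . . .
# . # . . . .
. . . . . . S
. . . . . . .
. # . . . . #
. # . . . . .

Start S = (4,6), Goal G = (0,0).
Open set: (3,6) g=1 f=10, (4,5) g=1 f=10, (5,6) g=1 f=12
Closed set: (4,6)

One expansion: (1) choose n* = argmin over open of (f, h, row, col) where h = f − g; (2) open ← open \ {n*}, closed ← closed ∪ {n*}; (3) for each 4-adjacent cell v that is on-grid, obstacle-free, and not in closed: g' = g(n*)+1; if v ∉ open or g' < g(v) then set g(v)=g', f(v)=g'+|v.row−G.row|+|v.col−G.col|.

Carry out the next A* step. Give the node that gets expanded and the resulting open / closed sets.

step 1: expand (3,6) (f=10, h=9) → closed; open now [(2,6) g=2 f=10, (3,5) g=2 f=10, (4,5) g=1 f=10, (5,6) g=1 f=12]

expanded=(3,6); open=[(2,6) g=2 f=10, (3,5) g=2 f=10, (4,5) g=1 f=10, (5,6) g=1 f=12]; closed=[(3,6), (4,6)]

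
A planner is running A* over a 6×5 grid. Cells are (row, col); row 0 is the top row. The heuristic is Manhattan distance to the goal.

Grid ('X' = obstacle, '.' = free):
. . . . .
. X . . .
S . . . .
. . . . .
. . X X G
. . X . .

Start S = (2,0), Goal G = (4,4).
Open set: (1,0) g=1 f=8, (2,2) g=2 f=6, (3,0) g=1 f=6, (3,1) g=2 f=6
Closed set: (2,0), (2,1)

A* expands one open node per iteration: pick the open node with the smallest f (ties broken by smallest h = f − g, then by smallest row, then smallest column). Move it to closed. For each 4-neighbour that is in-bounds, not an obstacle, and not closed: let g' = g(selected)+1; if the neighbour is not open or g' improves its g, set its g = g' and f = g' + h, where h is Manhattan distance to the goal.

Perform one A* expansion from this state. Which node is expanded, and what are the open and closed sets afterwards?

step 1: expand (2,2) (f=6, h=4) → closed; open now [(1,0) g=1 f=8, (1,2) g=3 f=8, (2,3) g=3 f=6, (3,0) g=1 f=6, (3,1) g=2 f=6, (3,2) g=3 f=6]

expanded=(2,2); open=[(1,0) g=1 f=8, (1,2) g=3 f=8, (2,3) g=3 f=6, (3,0) g=1 f=6, (3,1) g=2 f=6, (3,2) g=3 f=6]; closed=[(2,0), (2,1), (2,2)]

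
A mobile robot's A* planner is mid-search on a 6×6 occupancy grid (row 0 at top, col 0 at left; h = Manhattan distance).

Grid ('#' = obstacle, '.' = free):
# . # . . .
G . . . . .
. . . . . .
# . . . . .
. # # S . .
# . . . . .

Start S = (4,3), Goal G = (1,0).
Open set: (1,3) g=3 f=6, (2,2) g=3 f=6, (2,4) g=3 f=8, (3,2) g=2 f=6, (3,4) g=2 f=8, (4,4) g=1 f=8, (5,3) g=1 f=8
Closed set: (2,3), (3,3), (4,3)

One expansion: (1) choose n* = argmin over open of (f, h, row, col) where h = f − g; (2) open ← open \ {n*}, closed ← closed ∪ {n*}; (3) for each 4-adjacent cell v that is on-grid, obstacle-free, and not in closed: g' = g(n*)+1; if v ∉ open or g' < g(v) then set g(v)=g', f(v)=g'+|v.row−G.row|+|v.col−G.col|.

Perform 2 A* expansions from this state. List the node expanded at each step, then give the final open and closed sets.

step 1: expand (1,3) (f=6, h=3) → closed; open now [(0,3) g=4 f=8, (1,2) g=4 f=6, (1,4) g=4 f=8, (2,2) g=3 f=6, (2,4) g=3 f=8, (3,2) g=2 f=6, (3,4) g=2 f=8, (4,4) g=1 f=8, (5,3) g=1 f=8]
step 2: expand (1,2) (f=6, h=2) → closed; open now [(0,3) g=4 f=8, (1,1) g=5 f=6, (1,4) g=4 f=8, (2,2) g=3 f=6, (2,4) g=3 f=8, (3,2) g=2 f=6, (3,4) g=2 f=8, (4,4) g=1 f=8, (5,3) g=1 f=8]

order=[(1,3) → (1,2)]; open=[(0,3) g=4 f=8, (1,1) g=5 f=6, (1,4) g=4 f=8, (2,2) g=3 f=6, (2,4) g=3 f=8, (3,2) g=2 f=6, (3,4) g=2 f=8, (4,4) g=1 f=8, (5,3) g=1 f=8]; closed=[(1,2), (1,3), (2,3), (3,3), (4,3)]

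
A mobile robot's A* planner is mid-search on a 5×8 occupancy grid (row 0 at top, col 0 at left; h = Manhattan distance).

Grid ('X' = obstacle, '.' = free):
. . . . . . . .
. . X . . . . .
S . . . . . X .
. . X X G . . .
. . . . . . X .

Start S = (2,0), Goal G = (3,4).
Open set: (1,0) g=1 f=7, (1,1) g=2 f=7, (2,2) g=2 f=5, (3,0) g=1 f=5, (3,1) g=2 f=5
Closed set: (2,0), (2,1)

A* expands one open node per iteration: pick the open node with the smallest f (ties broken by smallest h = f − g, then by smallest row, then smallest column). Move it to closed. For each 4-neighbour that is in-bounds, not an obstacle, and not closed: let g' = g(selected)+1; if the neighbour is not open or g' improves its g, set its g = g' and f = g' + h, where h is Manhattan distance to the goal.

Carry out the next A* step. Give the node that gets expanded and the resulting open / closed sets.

expanded=(2,2); open=[(1,0) g=1 f=7, (1,1) g=2 f=7, (2,3) g=3 f=5, (3,0) g=1 f=5, (3,1) g=2 f=5]; closed=[(2,0), (2,1), (2,2)]

step 1: expand (2,2) (f=5, h=3) → closed; open now [(1,0) g=1 f=7, (1,1) g=2 f=7, (2,3) g=3 f=5, (3,0) g=1 f=5, (3,1) g=2 f=5]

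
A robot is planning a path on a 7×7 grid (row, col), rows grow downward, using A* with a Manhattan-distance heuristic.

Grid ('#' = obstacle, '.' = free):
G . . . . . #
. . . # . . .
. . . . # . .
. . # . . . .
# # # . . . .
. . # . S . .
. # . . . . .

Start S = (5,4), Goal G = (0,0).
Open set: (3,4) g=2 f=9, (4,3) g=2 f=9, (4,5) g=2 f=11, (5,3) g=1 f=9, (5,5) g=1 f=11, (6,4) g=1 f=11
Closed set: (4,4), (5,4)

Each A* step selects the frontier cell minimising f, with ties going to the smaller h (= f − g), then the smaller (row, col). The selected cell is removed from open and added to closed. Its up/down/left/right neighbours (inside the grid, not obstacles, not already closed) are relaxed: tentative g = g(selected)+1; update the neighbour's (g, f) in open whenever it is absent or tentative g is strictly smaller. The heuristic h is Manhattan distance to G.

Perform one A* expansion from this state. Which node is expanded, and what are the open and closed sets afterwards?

step 1: expand (3,4) (f=9, h=7) → closed; open now [(3,3) g=3 f=9, (3,5) g=3 f=11, (4,3) g=2 f=9, (4,5) g=2 f=11, (5,3) g=1 f=9, (5,5) g=1 f=11, (6,4) g=1 f=11]

expanded=(3,4); open=[(3,3) g=3 f=9, (3,5) g=3 f=11, (4,3) g=2 f=9, (4,5) g=2 f=11, (5,3) g=1 f=9, (5,5) g=1 f=11, (6,4) g=1 f=11]; closed=[(3,4), (4,4), (5,4)]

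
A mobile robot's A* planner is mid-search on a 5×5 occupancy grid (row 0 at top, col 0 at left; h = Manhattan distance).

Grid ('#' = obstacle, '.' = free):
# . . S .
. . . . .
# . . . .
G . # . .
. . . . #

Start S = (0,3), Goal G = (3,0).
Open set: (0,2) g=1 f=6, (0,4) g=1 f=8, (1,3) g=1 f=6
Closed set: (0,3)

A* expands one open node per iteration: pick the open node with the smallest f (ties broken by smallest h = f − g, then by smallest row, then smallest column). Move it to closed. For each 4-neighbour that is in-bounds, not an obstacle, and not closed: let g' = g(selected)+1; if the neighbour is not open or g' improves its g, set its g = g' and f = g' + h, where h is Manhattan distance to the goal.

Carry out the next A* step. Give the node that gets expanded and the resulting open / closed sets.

step 1: expand (0,2) (f=6, h=5) → closed; open now [(0,1) g=2 f=6, (0,4) g=1 f=8, (1,2) g=2 f=6, (1,3) g=1 f=6]

expanded=(0,2); open=[(0,1) g=2 f=6, (0,4) g=1 f=8, (1,2) g=2 f=6, (1,3) g=1 f=6]; closed=[(0,2), (0,3)]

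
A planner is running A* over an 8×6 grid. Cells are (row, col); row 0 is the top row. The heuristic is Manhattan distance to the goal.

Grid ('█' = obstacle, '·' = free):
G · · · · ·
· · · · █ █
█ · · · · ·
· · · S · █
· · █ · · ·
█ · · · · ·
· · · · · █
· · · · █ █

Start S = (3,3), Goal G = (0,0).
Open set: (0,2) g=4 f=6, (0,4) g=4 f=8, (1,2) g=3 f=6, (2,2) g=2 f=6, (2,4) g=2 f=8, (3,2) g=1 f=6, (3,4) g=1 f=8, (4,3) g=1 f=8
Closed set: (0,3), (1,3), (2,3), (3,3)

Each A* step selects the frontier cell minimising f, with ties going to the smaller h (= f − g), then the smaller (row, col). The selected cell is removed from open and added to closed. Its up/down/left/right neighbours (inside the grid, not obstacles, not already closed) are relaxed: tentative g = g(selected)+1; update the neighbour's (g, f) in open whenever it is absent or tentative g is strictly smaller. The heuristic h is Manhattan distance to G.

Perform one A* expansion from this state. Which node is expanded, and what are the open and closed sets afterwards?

step 1: expand (0,2) (f=6, h=2) → closed; open now [(0,1) g=5 f=6, (0,4) g=4 f=8, (1,2) g=3 f=6, (2,2) g=2 f=6, (2,4) g=2 f=8, (3,2) g=1 f=6, (3,4) g=1 f=8, (4,3) g=1 f=8]

expanded=(0,2); open=[(0,1) g=5 f=6, (0,4) g=4 f=8, (1,2) g=3 f=6, (2,2) g=2 f=6, (2,4) g=2 f=8, (3,2) g=1 f=6, (3,4) g=1 f=8, (4,3) g=1 f=8]; closed=[(0,2), (0,3), (1,3), (2,3), (3,3)]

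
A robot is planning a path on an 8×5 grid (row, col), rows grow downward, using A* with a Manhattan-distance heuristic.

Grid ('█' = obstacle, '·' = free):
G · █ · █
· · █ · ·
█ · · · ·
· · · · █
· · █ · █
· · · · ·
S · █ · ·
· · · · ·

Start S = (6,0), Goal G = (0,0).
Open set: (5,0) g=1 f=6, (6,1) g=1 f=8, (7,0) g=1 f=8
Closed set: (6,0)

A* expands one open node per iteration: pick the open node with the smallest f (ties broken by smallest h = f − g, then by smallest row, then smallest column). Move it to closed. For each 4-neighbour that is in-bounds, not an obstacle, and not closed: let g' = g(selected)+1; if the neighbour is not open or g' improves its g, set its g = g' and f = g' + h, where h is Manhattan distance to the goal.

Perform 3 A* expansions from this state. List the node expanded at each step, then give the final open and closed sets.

step 1: expand (5,0) (f=6, h=5) → closed; open now [(4,0) g=2 f=6, (5,1) g=2 f=8, (6,1) g=1 f=8, (7,0) g=1 f=8]
step 2: expand (4,0) (f=6, h=4) → closed; open now [(3,0) g=3 f=6, (4,1) g=3 f=8, (5,1) g=2 f=8, (6,1) g=1 f=8, (7,0) g=1 f=8]
step 3: expand (3,0) (f=6, h=3) → closed; open now [(3,1) g=4 f=8, (4,1) g=3 f=8, (5,1) g=2 f=8, (6,1) g=1 f=8, (7,0) g=1 f=8]

order=[(5,0) → (4,0) → (3,0)]; open=[(3,1) g=4 f=8, (4,1) g=3 f=8, (5,1) g=2 f=8, (6,1) g=1 f=8, (7,0) g=1 f=8]; closed=[(3,0), (4,0), (5,0), (6,0)]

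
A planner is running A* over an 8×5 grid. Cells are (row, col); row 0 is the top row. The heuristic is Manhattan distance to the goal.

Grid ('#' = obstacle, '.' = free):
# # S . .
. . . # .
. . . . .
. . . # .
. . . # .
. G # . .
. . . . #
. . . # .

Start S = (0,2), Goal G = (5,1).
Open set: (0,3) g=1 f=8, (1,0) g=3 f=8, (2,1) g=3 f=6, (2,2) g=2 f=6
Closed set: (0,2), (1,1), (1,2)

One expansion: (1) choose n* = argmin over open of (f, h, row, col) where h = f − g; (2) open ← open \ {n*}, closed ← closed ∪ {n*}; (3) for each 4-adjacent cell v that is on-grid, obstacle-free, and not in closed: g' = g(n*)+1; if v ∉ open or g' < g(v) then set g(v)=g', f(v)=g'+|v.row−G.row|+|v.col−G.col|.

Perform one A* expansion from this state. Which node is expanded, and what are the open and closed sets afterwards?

expanded=(2,1); open=[(0,3) g=1 f=8, (1,0) g=3 f=8, (2,0) g=4 f=8, (2,2) g=2 f=6, (3,1) g=4 f=6]; closed=[(0,2), (1,1), (1,2), (2,1)]

step 1: expand (2,1) (f=6, h=3) → closed; open now [(0,3) g=1 f=8, (1,0) g=3 f=8, (2,0) g=4 f=8, (2,2) g=2 f=6, (3,1) g=4 f=6]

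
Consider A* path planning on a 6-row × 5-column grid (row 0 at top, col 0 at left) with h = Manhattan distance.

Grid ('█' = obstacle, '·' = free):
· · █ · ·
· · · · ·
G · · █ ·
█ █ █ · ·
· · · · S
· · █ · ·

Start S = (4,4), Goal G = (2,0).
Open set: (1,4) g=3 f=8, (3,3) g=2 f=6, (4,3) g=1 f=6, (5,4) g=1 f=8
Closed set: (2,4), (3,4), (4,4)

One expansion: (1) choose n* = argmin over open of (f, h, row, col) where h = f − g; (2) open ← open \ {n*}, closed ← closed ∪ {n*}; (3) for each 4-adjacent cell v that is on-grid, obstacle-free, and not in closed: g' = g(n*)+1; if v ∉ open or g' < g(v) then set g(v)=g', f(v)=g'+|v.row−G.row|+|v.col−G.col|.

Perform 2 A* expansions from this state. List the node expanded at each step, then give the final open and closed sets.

step 1: expand (3,3) (f=6, h=4) → closed; open now [(1,4) g=3 f=8, (4,3) g=1 f=6, (5,4) g=1 f=8]
step 2: expand (4,3) (f=6, h=5) → closed; open now [(1,4) g=3 f=8, (4,2) g=2 f=6, (5,3) g=2 f=8, (5,4) g=1 f=8]

order=[(3,3) → (4,3)]; open=[(1,4) g=3 f=8, (4,2) g=2 f=6, (5,3) g=2 f=8, (5,4) g=1 f=8]; closed=[(2,4), (3,3), (3,4), (4,3), (4,4)]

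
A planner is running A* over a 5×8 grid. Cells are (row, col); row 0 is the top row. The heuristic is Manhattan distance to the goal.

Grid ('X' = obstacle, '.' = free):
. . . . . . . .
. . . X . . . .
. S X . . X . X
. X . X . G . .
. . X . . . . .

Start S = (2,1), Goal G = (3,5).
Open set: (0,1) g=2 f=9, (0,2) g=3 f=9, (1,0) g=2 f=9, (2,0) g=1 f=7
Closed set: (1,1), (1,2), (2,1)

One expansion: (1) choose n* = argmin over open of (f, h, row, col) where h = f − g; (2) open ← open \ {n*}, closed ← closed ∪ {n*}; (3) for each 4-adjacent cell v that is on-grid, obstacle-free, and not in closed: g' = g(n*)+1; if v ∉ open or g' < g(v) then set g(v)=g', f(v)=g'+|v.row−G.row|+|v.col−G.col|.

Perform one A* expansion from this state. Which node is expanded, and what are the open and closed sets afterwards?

expanded=(2,0); open=[(0,1) g=2 f=9, (0,2) g=3 f=9, (1,0) g=2 f=9, (3,0) g=2 f=7]; closed=[(1,1), (1,2), (2,0), (2,1)]

step 1: expand (2,0) (f=7, h=6) → closed; open now [(0,1) g=2 f=9, (0,2) g=3 f=9, (1,0) g=2 f=9, (3,0) g=2 f=7]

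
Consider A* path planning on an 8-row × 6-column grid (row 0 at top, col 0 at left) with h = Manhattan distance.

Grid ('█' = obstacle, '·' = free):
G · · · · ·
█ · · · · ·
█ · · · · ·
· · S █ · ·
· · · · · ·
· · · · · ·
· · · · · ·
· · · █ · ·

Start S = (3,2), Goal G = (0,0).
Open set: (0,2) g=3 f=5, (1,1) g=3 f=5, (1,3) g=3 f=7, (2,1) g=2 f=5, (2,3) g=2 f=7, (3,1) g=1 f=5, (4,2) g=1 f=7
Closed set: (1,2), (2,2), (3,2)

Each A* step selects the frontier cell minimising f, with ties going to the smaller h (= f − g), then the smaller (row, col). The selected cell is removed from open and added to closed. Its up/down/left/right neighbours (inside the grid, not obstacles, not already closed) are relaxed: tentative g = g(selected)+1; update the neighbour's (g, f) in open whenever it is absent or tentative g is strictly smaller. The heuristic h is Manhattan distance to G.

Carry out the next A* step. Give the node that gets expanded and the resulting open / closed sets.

expanded=(0,2); open=[(0,1) g=4 f=5, (0,3) g=4 f=7, (1,1) g=3 f=5, (1,3) g=3 f=7, (2,1) g=2 f=5, (2,3) g=2 f=7, (3,1) g=1 f=5, (4,2) g=1 f=7]; closed=[(0,2), (1,2), (2,2), (3,2)]

step 1: expand (0,2) (f=5, h=2) → closed; open now [(0,1) g=4 f=5, (0,3) g=4 f=7, (1,1) g=3 f=5, (1,3) g=3 f=7, (2,1) g=2 f=5, (2,3) g=2 f=7, (3,1) g=1 f=5, (4,2) g=1 f=7]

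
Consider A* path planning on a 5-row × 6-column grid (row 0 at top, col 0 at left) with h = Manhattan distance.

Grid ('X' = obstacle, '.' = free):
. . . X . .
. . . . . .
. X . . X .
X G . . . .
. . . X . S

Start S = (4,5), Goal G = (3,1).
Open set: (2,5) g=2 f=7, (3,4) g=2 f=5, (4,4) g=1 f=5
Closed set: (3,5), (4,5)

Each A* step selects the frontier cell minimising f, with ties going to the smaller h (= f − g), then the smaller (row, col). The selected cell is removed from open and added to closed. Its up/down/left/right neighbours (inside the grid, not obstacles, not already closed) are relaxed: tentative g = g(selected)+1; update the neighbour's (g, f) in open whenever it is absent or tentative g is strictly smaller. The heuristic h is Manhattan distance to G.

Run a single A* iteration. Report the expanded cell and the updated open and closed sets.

step 1: expand (3,4) (f=5, h=3) → closed; open now [(2,5) g=2 f=7, (3,3) g=3 f=5, (4,4) g=1 f=5]

expanded=(3,4); open=[(2,5) g=2 f=7, (3,3) g=3 f=5, (4,4) g=1 f=5]; closed=[(3,4), (3,5), (4,5)]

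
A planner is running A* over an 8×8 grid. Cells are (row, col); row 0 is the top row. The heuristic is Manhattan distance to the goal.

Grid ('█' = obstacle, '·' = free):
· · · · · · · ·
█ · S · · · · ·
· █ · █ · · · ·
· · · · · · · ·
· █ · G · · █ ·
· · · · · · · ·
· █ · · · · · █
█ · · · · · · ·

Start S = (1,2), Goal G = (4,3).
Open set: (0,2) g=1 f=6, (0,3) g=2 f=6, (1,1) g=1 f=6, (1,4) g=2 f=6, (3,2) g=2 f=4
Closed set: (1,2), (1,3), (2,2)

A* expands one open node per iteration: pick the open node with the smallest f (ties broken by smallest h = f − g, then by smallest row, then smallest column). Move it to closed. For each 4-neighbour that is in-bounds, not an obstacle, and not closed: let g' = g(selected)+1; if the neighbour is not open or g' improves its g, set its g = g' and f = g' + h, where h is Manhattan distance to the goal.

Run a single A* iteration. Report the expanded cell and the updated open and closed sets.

step 1: expand (3,2) (f=4, h=2) → closed; open now [(0,2) g=1 f=6, (0,3) g=2 f=6, (1,1) g=1 f=6, (1,4) g=2 f=6, (3,1) g=3 f=6, (3,3) g=3 f=4, (4,2) g=3 f=4]

expanded=(3,2); open=[(0,2) g=1 f=6, (0,3) g=2 f=6, (1,1) g=1 f=6, (1,4) g=2 f=6, (3,1) g=3 f=6, (3,3) g=3 f=4, (4,2) g=3 f=4]; closed=[(1,2), (1,3), (2,2), (3,2)]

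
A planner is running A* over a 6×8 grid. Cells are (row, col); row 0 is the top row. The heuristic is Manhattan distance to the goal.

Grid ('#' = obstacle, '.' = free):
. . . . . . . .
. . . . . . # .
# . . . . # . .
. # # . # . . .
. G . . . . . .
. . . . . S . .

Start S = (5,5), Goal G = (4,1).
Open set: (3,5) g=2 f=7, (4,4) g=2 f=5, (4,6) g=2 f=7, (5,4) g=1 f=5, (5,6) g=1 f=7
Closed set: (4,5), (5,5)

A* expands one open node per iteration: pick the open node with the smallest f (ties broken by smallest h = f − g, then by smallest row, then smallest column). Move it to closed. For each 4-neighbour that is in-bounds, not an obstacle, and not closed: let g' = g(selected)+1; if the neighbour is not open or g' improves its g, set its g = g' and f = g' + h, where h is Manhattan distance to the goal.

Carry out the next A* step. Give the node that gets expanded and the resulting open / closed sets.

expanded=(4,4); open=[(3,5) g=2 f=7, (4,3) g=3 f=5, (4,6) g=2 f=7, (5,4) g=1 f=5, (5,6) g=1 f=7]; closed=[(4,4), (4,5), (5,5)]

step 1: expand (4,4) (f=5, h=3) → closed; open now [(3,5) g=2 f=7, (4,3) g=3 f=5, (4,6) g=2 f=7, (5,4) g=1 f=5, (5,6) g=1 f=7]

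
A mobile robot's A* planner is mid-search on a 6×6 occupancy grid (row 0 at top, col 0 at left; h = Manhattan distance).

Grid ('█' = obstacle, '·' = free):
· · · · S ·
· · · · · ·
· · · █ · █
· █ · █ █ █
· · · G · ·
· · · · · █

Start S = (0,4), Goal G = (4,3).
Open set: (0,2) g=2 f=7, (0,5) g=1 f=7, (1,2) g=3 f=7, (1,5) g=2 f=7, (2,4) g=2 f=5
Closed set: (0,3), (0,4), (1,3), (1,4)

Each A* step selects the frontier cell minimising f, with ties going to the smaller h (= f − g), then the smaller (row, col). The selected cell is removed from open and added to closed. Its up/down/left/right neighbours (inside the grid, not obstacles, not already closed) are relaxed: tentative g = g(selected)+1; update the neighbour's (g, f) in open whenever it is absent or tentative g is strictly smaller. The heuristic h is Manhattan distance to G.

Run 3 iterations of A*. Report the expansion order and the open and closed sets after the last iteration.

order=[(2,4) → (1,2) → (2,2)]; open=[(0,2) g=2 f=7, (0,5) g=1 f=7, (1,1) g=4 f=9, (1,5) g=2 f=7, (2,1) g=5 f=9, (3,2) g=5 f=7]; closed=[(0,3), (0,4), (1,2), (1,3), (1,4), (2,2), (2,4)]

step 1: expand (2,4) (f=5, h=3) → closed; open now [(0,2) g=2 f=7, (0,5) g=1 f=7, (1,2) g=3 f=7, (1,5) g=2 f=7]
step 2: expand (1,2) (f=7, h=4) → closed; open now [(0,2) g=2 f=7, (0,5) g=1 f=7, (1,1) g=4 f=9, (1,5) g=2 f=7, (2,2) g=4 f=7]
step 3: expand (2,2) (f=7, h=3) → closed; open now [(0,2) g=2 f=7, (0,5) g=1 f=7, (1,1) g=4 f=9, (1,5) g=2 f=7, (2,1) g=5 f=9, (3,2) g=5 f=7]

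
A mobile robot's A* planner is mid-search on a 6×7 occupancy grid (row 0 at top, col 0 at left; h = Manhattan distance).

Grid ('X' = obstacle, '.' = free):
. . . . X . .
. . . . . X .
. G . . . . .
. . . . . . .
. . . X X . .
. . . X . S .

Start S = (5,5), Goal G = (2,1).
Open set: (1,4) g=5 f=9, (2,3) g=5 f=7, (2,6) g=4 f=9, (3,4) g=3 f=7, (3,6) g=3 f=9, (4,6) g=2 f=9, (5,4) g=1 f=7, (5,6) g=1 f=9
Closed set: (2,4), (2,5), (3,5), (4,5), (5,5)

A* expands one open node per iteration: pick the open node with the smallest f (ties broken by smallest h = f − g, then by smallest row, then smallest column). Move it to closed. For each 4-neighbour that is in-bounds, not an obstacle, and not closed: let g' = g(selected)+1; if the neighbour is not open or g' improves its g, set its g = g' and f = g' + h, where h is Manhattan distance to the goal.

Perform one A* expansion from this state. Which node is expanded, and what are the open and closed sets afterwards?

expanded=(2,3); open=[(1,3) g=6 f=9, (1,4) g=5 f=9, (2,2) g=6 f=7, (2,6) g=4 f=9, (3,3) g=6 f=9, (3,4) g=3 f=7, (3,6) g=3 f=9, (4,6) g=2 f=9, (5,4) g=1 f=7, (5,6) g=1 f=9]; closed=[(2,3), (2,4), (2,5), (3,5), (4,5), (5,5)]

step 1: expand (2,3) (f=7, h=2) → closed; open now [(1,3) g=6 f=9, (1,4) g=5 f=9, (2,2) g=6 f=7, (2,6) g=4 f=9, (3,3) g=6 f=9, (3,4) g=3 f=7, (3,6) g=3 f=9, (4,6) g=2 f=9, (5,4) g=1 f=7, (5,6) g=1 f=9]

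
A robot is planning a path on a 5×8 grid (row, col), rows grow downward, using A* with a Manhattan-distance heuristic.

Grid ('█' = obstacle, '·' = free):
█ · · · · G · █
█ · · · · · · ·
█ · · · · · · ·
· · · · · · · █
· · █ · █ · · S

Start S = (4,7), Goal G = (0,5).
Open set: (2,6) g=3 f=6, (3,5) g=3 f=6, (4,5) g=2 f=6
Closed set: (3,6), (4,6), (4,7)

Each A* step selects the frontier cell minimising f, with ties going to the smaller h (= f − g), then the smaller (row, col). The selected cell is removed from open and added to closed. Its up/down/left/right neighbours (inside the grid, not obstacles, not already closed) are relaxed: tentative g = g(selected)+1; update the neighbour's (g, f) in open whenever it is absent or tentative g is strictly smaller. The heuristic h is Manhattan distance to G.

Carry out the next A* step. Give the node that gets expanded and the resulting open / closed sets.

step 1: expand (2,6) (f=6, h=3) → closed; open now [(1,6) g=4 f=6, (2,5) g=4 f=6, (2,7) g=4 f=8, (3,5) g=3 f=6, (4,5) g=2 f=6]

expanded=(2,6); open=[(1,6) g=4 f=6, (2,5) g=4 f=6, (2,7) g=4 f=8, (3,5) g=3 f=6, (4,5) g=2 f=6]; closed=[(2,6), (3,6), (4,6), (4,7)]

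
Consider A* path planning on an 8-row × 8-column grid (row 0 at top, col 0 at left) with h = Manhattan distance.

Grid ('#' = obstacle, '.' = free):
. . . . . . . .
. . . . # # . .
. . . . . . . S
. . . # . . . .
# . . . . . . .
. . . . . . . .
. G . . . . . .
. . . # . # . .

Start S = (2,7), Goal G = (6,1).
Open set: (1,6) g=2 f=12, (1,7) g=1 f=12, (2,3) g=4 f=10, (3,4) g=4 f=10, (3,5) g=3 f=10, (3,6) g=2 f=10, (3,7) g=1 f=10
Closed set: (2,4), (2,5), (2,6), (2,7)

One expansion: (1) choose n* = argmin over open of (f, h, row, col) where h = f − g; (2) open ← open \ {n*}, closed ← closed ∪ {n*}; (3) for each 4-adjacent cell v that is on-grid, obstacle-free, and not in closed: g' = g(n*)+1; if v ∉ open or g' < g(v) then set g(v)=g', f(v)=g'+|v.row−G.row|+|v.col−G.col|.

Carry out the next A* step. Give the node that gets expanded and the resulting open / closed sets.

step 1: expand (2,3) (f=10, h=6) → closed; open now [(1,3) g=5 f=12, (1,6) g=2 f=12, (1,7) g=1 f=12, (2,2) g=5 f=10, (3,4) g=4 f=10, (3,5) g=3 f=10, (3,6) g=2 f=10, (3,7) g=1 f=10]

expanded=(2,3); open=[(1,3) g=5 f=12, (1,6) g=2 f=12, (1,7) g=1 f=12, (2,2) g=5 f=10, (3,4) g=4 f=10, (3,5) g=3 f=10, (3,6) g=2 f=10, (3,7) g=1 f=10]; closed=[(2,3), (2,4), (2,5), (2,6), (2,7)]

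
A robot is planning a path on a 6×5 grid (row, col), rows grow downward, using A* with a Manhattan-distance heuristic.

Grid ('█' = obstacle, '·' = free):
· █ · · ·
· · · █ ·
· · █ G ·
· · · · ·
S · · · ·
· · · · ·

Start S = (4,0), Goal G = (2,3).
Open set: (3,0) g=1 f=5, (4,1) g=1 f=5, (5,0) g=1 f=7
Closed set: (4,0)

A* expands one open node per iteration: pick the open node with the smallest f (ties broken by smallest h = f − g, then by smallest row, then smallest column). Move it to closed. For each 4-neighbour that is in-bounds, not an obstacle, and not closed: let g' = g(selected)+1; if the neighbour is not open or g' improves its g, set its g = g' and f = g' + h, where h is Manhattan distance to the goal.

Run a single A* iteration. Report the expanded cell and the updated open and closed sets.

expanded=(3,0); open=[(2,0) g=2 f=5, (3,1) g=2 f=5, (4,1) g=1 f=5, (5,0) g=1 f=7]; closed=[(3,0), (4,0)]

step 1: expand (3,0) (f=5, h=4) → closed; open now [(2,0) g=2 f=5, (3,1) g=2 f=5, (4,1) g=1 f=5, (5,0) g=1 f=7]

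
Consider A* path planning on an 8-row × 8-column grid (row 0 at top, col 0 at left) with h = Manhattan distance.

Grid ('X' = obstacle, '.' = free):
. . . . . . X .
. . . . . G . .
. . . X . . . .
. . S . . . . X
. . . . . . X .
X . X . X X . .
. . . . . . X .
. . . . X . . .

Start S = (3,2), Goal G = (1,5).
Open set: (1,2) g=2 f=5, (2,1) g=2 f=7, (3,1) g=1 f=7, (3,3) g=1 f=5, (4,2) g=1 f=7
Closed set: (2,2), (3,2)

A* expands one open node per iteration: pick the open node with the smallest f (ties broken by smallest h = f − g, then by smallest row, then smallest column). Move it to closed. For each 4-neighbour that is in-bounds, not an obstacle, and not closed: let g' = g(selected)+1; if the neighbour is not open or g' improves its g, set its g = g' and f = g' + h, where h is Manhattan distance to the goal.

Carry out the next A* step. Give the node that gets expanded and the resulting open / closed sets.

expanded=(1,2); open=[(0,2) g=3 f=7, (1,1) g=3 f=7, (1,3) g=3 f=5, (2,1) g=2 f=7, (3,1) g=1 f=7, (3,3) g=1 f=5, (4,2) g=1 f=7]; closed=[(1,2), (2,2), (3,2)]

step 1: expand (1,2) (f=5, h=3) → closed; open now [(0,2) g=3 f=7, (1,1) g=3 f=7, (1,3) g=3 f=5, (2,1) g=2 f=7, (3,1) g=1 f=7, (3,3) g=1 f=5, (4,2) g=1 f=7]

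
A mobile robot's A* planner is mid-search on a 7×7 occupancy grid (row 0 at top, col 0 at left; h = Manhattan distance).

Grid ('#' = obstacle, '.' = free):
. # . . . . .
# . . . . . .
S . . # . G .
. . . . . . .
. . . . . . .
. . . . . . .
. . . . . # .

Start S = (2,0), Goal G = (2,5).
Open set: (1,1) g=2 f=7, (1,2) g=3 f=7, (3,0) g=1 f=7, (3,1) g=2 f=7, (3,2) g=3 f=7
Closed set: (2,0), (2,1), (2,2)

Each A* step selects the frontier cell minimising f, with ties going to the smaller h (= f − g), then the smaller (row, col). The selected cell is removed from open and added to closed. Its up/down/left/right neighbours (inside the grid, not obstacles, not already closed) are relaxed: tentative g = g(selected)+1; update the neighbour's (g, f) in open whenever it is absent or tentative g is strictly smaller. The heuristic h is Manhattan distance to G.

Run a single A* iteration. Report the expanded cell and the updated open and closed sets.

step 1: expand (1,2) (f=7, h=4) → closed; open now [(0,2) g=4 f=9, (1,1) g=2 f=7, (1,3) g=4 f=7, (3,0) g=1 f=7, (3,1) g=2 f=7, (3,2) g=3 f=7]

expanded=(1,2); open=[(0,2) g=4 f=9, (1,1) g=2 f=7, (1,3) g=4 f=7, (3,0) g=1 f=7, (3,1) g=2 f=7, (3,2) g=3 f=7]; closed=[(1,2), (2,0), (2,1), (2,2)]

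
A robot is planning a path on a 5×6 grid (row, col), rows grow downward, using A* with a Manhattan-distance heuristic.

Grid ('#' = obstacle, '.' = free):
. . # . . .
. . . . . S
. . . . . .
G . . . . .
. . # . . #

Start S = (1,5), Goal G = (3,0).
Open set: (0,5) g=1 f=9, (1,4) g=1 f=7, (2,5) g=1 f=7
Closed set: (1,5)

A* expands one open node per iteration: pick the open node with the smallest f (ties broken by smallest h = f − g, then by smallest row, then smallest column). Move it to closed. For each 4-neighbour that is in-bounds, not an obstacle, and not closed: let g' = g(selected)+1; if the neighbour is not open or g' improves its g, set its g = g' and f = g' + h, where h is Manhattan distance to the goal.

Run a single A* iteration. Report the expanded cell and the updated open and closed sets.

step 1: expand (1,4) (f=7, h=6) → closed; open now [(0,4) g=2 f=9, (0,5) g=1 f=9, (1,3) g=2 f=7, (2,4) g=2 f=7, (2,5) g=1 f=7]

expanded=(1,4); open=[(0,4) g=2 f=9, (0,5) g=1 f=9, (1,3) g=2 f=7, (2,4) g=2 f=7, (2,5) g=1 f=7]; closed=[(1,4), (1,5)]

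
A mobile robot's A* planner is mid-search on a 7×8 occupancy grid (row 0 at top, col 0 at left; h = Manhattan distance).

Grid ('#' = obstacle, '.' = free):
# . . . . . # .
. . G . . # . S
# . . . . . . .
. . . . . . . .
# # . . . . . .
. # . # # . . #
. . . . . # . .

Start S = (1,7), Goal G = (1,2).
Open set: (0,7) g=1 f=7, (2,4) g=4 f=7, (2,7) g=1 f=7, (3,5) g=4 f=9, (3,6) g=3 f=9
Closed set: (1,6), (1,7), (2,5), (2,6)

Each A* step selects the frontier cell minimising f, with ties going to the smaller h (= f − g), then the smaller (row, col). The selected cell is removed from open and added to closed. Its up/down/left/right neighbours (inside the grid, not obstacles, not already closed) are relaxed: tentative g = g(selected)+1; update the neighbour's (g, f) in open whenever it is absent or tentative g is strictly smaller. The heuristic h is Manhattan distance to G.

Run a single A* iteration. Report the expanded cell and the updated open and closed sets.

step 1: expand (2,4) (f=7, h=3) → closed; open now [(0,7) g=1 f=7, (1,4) g=5 f=7, (2,3) g=5 f=7, (2,7) g=1 f=7, (3,4) g=5 f=9, (3,5) g=4 f=9, (3,6) g=3 f=9]

expanded=(2,4); open=[(0,7) g=1 f=7, (1,4) g=5 f=7, (2,3) g=5 f=7, (2,7) g=1 f=7, (3,4) g=5 f=9, (3,5) g=4 f=9, (3,6) g=3 f=9]; closed=[(1,6), (1,7), (2,4), (2,5), (2,6)]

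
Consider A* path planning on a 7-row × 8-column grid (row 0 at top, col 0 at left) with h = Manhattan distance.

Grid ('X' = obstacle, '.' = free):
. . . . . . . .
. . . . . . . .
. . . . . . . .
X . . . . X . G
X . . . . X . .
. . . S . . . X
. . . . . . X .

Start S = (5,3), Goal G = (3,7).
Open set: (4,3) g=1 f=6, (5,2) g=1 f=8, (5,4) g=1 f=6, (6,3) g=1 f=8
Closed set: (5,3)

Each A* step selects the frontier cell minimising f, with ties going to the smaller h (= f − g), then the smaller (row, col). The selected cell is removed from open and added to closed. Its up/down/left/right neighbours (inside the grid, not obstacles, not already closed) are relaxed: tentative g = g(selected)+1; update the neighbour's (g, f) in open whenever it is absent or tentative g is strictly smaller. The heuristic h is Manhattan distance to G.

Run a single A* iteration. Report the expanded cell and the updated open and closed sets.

expanded=(4,3); open=[(3,3) g=2 f=6, (4,2) g=2 f=8, (4,4) g=2 f=6, (5,2) g=1 f=8, (5,4) g=1 f=6, (6,3) g=1 f=8]; closed=[(4,3), (5,3)]

step 1: expand (4,3) (f=6, h=5) → closed; open now [(3,3) g=2 f=6, (4,2) g=2 f=8, (4,4) g=2 f=6, (5,2) g=1 f=8, (5,4) g=1 f=6, (6,3) g=1 f=8]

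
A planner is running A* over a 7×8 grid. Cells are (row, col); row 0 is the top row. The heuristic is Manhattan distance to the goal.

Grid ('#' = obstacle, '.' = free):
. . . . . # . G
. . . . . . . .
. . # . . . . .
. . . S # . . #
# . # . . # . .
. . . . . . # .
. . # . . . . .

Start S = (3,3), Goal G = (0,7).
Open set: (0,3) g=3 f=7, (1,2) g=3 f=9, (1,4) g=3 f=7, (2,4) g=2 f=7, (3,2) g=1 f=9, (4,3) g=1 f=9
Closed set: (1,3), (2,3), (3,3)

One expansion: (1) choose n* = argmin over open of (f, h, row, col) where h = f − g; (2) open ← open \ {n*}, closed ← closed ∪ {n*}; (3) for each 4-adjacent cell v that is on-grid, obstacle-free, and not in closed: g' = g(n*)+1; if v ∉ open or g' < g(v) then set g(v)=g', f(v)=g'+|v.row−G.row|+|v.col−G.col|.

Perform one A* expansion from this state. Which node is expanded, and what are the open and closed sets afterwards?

expanded=(0,3); open=[(0,2) g=4 f=9, (0,4) g=4 f=7, (1,2) g=3 f=9, (1,4) g=3 f=7, (2,4) g=2 f=7, (3,2) g=1 f=9, (4,3) g=1 f=9]; closed=[(0,3), (1,3), (2,3), (3,3)]

step 1: expand (0,3) (f=7, h=4) → closed; open now [(0,2) g=4 f=9, (0,4) g=4 f=7, (1,2) g=3 f=9, (1,4) g=3 f=7, (2,4) g=2 f=7, (3,2) g=1 f=9, (4,3) g=1 f=9]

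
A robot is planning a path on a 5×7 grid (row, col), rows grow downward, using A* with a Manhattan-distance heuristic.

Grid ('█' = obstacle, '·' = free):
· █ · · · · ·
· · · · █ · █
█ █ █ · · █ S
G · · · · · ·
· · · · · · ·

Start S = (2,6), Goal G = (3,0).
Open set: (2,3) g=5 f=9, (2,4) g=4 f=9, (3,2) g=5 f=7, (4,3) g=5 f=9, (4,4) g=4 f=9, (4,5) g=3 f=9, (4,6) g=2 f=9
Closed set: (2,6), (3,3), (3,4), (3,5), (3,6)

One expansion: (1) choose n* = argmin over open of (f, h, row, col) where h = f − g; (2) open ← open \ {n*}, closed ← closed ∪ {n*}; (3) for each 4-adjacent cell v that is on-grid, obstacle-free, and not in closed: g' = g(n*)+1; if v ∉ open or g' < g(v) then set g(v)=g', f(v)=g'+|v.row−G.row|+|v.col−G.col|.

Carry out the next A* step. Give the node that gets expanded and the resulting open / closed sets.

step 1: expand (3,2) (f=7, h=2) → closed; open now [(2,3) g=5 f=9, (2,4) g=4 f=9, (3,1) g=6 f=7, (4,2) g=6 f=9, (4,3) g=5 f=9, (4,4) g=4 f=9, (4,5) g=3 f=9, (4,6) g=2 f=9]

expanded=(3,2); open=[(2,3) g=5 f=9, (2,4) g=4 f=9, (3,1) g=6 f=7, (4,2) g=6 f=9, (4,3) g=5 f=9, (4,4) g=4 f=9, (4,5) g=3 f=9, (4,6) g=2 f=9]; closed=[(2,6), (3,2), (3,3), (3,4), (3,5), (3,6)]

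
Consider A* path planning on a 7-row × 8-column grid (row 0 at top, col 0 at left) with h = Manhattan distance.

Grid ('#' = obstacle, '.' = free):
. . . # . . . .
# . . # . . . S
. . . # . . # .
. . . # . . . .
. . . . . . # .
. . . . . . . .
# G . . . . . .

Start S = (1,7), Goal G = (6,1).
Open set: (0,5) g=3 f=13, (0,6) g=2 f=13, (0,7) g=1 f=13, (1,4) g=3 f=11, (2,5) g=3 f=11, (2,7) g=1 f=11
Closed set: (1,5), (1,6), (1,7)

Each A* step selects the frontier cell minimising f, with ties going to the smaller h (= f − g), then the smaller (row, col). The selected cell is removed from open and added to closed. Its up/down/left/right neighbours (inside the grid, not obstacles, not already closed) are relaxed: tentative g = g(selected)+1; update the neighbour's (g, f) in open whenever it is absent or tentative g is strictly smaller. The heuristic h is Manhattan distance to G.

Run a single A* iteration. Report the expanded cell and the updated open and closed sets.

expanded=(1,4); open=[(0,4) g=4 f=13, (0,5) g=3 f=13, (0,6) g=2 f=13, (0,7) g=1 f=13, (2,4) g=4 f=11, (2,5) g=3 f=11, (2,7) g=1 f=11]; closed=[(1,4), (1,5), (1,6), (1,7)]

step 1: expand (1,4) (f=11, h=8) → closed; open now [(0,4) g=4 f=13, (0,5) g=3 f=13, (0,6) g=2 f=13, (0,7) g=1 f=13, (2,4) g=4 f=11, (2,5) g=3 f=11, (2,7) g=1 f=11]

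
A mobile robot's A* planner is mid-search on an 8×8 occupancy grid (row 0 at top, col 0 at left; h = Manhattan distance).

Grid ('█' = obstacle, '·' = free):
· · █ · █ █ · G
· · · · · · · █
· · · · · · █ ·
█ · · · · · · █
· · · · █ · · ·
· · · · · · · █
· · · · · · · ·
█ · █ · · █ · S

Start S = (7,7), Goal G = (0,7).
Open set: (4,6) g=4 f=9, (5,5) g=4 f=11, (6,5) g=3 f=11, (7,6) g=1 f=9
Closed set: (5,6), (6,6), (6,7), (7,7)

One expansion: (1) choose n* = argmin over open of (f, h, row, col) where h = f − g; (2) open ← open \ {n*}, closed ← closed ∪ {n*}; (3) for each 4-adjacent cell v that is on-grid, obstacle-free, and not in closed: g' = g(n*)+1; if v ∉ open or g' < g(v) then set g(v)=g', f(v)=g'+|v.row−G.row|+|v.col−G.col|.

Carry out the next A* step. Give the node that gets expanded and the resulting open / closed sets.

step 1: expand (4,6) (f=9, h=5) → closed; open now [(3,6) g=5 f=9, (4,5) g=5 f=11, (4,7) g=5 f=9, (5,5) g=4 f=11, (6,5) g=3 f=11, (7,6) g=1 f=9]

expanded=(4,6); open=[(3,6) g=5 f=9, (4,5) g=5 f=11, (4,7) g=5 f=9, (5,5) g=4 f=11, (6,5) g=3 f=11, (7,6) g=1 f=9]; closed=[(4,6), (5,6), (6,6), (6,7), (7,7)]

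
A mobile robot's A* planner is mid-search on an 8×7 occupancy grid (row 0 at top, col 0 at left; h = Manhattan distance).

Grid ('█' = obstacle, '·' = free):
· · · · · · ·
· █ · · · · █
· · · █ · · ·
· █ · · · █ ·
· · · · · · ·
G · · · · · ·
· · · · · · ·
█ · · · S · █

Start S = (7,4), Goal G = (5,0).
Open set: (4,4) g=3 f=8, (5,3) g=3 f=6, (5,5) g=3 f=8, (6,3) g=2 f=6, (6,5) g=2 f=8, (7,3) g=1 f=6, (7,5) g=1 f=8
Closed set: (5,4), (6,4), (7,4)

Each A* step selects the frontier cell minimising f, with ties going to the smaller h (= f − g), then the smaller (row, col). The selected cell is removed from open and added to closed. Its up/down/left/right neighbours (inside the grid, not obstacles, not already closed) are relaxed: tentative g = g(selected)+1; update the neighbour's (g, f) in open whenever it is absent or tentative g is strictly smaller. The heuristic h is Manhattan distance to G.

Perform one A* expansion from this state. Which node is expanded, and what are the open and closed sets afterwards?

expanded=(5,3); open=[(4,3) g=4 f=8, (4,4) g=3 f=8, (5,2) g=4 f=6, (5,5) g=3 f=8, (6,3) g=2 f=6, (6,5) g=2 f=8, (7,3) g=1 f=6, (7,5) g=1 f=8]; closed=[(5,3), (5,4), (6,4), (7,4)]

step 1: expand (5,3) (f=6, h=3) → closed; open now [(4,3) g=4 f=8, (4,4) g=3 f=8, (5,2) g=4 f=6, (5,5) g=3 f=8, (6,3) g=2 f=6, (6,5) g=2 f=8, (7,3) g=1 f=6, (7,5) g=1 f=8]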